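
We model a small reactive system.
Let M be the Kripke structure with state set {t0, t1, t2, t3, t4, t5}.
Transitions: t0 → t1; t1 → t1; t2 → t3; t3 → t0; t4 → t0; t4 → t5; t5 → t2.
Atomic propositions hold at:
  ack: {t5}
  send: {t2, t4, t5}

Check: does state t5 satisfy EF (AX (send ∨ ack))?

Sat(send ∨ ack) = {t2, t4, t5}
Sat(AX (send ∨ ack)) = {s : every successor in {t2, t4, t5}} = {t5}
EF (AX (send ∨ ack)): least fixpoint, start Z0 = {t5}, add states with some successor in Z. Z1 = {t4, t5}; fixed.
Sat(EF (AX (send ∨ ack))) = {t4, t5}
t5 ∈ Sat(EF (AX (send ∨ ack))) = {t4, t5}, so the formula holds at t5.

Yes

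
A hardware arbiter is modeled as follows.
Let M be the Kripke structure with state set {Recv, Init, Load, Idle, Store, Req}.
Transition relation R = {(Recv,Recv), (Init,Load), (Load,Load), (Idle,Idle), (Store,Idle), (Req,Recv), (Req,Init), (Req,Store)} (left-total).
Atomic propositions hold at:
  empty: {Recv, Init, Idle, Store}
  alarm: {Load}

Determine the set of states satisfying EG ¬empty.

Sat(¬empty) = {Load, Req}
EG ¬empty: greatest fixpoint, start Z0 = {Load, Req}, keep only states in Sat with some successor in Z. Z1 = {Load}; fixed.
Sat(EG ¬empty) = {Load}

{Load}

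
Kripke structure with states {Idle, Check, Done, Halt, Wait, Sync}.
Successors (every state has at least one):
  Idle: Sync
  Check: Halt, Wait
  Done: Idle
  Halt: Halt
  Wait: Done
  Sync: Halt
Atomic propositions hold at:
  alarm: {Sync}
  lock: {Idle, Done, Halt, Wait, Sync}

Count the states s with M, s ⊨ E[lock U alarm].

E[lock U alarm]: least fixpoint, start Z0 = Sat(alarm) = {Sync}, add states in Sat(lock) with some successor in Z. Z1 = {Idle, Sync}; Z2 = {Idle, Done, Sync}; Z3 = {Idle, Done, Wait, Sync}; fixed.
Sat(E[lock U alarm]) = {Idle, Done, Wait, Sync}
|Sat(E[lock U alarm])| = |{Idle, Done, Wait, Sync}| = 4.

4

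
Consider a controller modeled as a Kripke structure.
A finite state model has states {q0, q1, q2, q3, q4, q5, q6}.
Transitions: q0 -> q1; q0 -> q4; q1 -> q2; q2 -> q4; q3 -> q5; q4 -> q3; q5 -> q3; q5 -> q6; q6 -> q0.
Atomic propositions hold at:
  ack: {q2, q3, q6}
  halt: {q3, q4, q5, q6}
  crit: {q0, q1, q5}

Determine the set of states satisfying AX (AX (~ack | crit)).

{q1, q4, q5, q6}

Sat(~ack) = {q0, q1, q4, q5}
Sat(~ack | crit) = {q0, q1, q4, q5}
Sat(AX (~ack | crit)) = {s : every successor in {q0, q1, q4, q5}} = {q0, q2, q3, q6}
Sat(AX (AX (~ack | crit))) = {s : every successor in {q0, q2, q3, q6}} = {q1, q4, q5, q6}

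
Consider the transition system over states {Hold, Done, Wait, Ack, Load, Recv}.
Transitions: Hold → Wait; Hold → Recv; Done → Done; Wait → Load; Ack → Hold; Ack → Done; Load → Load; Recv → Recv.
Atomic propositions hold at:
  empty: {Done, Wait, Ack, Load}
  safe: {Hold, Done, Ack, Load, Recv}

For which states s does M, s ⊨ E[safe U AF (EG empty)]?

{Hold, Done, Wait, Ack, Load}

EG empty: greatest fixpoint, start Z0 = {Done, Wait, Ack, Load}, keep only states in Sat with some successor in Z. Already a fixed point.
Sat(EG empty) = {Done, Wait, Ack, Load}
AF (EG empty): least fixpoint, start Z0 = {Done, Wait, Ack, Load}, add states with every successor in Z. Already a fixed point.
Sat(AF (EG empty)) = {Done, Wait, Ack, Load}
E[safe U AF (EG empty)]: least fixpoint, start Z0 = Sat(AF (EG empty)) = {Done, Wait, Ack, Load}, add states in Sat(safe) with some successor in Z. Z1 = {Hold, Done, Wait, Ack, Load}; fixed.
Sat(E[safe U AF (EG empty)]) = {Hold, Done, Wait, Ack, Load}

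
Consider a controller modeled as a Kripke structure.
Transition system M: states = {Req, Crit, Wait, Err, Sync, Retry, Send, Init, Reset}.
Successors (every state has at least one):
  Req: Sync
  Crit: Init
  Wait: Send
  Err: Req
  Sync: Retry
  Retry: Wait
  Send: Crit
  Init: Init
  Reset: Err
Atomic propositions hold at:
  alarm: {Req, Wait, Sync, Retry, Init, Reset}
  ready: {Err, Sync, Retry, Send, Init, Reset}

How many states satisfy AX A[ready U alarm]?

A[ready U alarm]: least fixpoint, start Z0 = Sat(alarm) = {Req, Wait, Sync, Retry, Init, Reset}, add states in Sat(ready) with every successor in Z. Z1 = {Req, Wait, Err, Sync, Retry, Init, Reset}; fixed.
Sat(A[ready U alarm]) = {Req, Wait, Err, Sync, Retry, Init, Reset}
Sat(AX A[ready U alarm]) = {s : every successor in {Req, Wait, Err, Sync, Retry, Init, Reset}} = {Req, Crit, Err, Sync, Retry, Init, Reset}
|Sat(AX A[ready U alarm])| = |{Req, Crit, Err, Sync, Retry, Init, Reset}| = 7.

7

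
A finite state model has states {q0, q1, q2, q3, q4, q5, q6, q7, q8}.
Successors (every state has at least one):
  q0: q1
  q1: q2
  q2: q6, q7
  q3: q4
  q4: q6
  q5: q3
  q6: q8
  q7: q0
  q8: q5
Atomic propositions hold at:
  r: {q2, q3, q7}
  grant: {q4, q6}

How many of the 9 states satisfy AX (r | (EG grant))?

EG grant: greatest fixpoint, start Z0 = {q4, q6}, keep only states in Sat with some successor in Z. Z1 = {q4}; Z2 = ∅; fixed.
Sat(EG grant) = ∅
Sat(r | (EG grant)) = {q2, q3, q7}
Sat(AX (r | (EG grant))) = {s : every successor in {q2, q3, q7}} = {q1, q5}
|Sat(AX (r | (EG grant)))| = |{q1, q5}| = 2.

2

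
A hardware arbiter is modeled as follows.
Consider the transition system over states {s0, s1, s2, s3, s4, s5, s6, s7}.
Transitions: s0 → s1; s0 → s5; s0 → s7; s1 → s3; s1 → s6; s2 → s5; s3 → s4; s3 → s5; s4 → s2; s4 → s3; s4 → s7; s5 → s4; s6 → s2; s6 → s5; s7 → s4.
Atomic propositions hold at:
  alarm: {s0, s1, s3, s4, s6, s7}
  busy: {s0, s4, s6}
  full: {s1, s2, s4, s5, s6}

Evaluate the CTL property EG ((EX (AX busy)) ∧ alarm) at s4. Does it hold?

Yes

Sat(AX busy) = {s : every successor in {s0, s4, s6}} = {s5, s7}
Sat(EX (AX busy)) = {s : some successor in {s5, s7}} = {s0, s2, s3, s4, s6}
Sat((EX (AX busy)) ∧ alarm) = {s0, s3, s4, s6}
EG ((EX (AX busy)) ∧ alarm): greatest fixpoint, start Z0 = {s0, s3, s4, s6}, keep only states in Sat with some successor in Z. Z1 = {s3, s4}; fixed.
Sat(EG ((EX (AX busy)) ∧ alarm)) = {s3, s4}
s4 ∈ Sat(EG ((EX (AX busy)) ∧ alarm)) = {s3, s4}, so the formula holds at s4.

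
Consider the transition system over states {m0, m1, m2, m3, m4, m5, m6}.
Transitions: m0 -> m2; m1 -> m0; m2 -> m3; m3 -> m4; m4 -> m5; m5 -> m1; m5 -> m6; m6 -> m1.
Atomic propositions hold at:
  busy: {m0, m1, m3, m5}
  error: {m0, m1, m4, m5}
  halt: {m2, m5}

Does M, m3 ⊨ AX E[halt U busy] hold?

E[halt U busy]: least fixpoint, start Z0 = Sat(busy) = {m0, m1, m3, m5}, add states in Sat(halt) with some successor in Z. Z1 = {m0, m1, m2, m3, m5}; fixed.
Sat(E[halt U busy]) = {m0, m1, m2, m3, m5}
Sat(AX E[halt U busy]) = {s : every successor in {m0, m1, m2, m3, m5}} = {m0, m1, m2, m4, m6}
m3 ∉ Sat(AX E[halt U busy]) = {m0, m1, m2, m4, m6}, so the formula does not hold at m3.

No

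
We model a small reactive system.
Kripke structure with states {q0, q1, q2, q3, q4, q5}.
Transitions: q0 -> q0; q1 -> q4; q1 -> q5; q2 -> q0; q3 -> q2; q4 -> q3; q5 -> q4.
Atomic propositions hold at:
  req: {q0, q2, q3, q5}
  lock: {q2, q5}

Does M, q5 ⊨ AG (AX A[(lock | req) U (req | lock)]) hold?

No

Sat(lock | req) = {q0, q2, q3, q5}
Sat(req | lock) = {q0, q2, q3, q5}
A[(lock | req) U (req | lock)]: least fixpoint, start Z0 = Sat((req | lock)) = {q0, q2, q3, q5}, add states in Sat(lock | req) with every successor in Z. Already a fixed point.
Sat(A[(lock | req) U (req | lock)]) = {q0, q2, q3, q5}
Sat(AX A[(lock | req) U (req | lock)]) = {s : every successor in {q0, q2, q3, q5}} = {q0, q2, q3, q4}
AG (AX A[(lock | req) U (req | lock)]): greatest fixpoint, start Z0 = {q0, q2, q3, q4}, keep only states in Sat with every successor in Z. Already a fixed point.
Sat(AG (AX A[(lock | req) U (req | lock)])) = {q0, q2, q3, q4}
q5 ∉ Sat(AG (AX A[(lock | req) U (req | lock)])) = {q0, q2, q3, q4}, so the formula does not hold at q5.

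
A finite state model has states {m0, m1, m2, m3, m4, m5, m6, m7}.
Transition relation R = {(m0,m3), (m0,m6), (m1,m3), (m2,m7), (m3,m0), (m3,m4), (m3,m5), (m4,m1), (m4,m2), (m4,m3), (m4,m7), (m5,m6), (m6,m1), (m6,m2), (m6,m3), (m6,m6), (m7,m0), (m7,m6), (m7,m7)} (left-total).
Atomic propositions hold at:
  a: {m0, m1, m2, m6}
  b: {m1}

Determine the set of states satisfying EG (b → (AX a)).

{m0, m2, m3, m4, m5, m6, m7}

Sat(AX a) = {s : every successor in {m0, m1, m2, m6}} = {m5}
Sat(b → (AX a)) = {m0, m2, m3, m4, m5, m6, m7}
EG (b → (AX a)): greatest fixpoint, start Z0 = {m0, m2, m3, m4, m5, m6, m7}, keep only states in Sat with some successor in Z. Already a fixed point.
Sat(EG (b → (AX a))) = {m0, m2, m3, m4, m5, m6, m7}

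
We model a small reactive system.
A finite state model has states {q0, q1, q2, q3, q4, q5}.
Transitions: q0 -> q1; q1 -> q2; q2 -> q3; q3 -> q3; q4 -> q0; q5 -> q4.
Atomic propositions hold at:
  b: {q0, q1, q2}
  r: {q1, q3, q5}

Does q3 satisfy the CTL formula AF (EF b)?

EF b: least fixpoint, start Z0 = {q0, q1, q2}, add states with some successor in Z. Z1 = {q0, q1, q2, q4}; Z2 = {q0, q1, q2, q4, q5}; fixed.
Sat(EF b) = {q0, q1, q2, q4, q5}
AF (EF b): least fixpoint, start Z0 = {q0, q1, q2, q4, q5}, add states with every successor in Z. Already a fixed point.
Sat(AF (EF b)) = {q0, q1, q2, q4, q5}
q3 ∉ Sat(AF (EF b)) = {q0, q1, q2, q4, q5}, so the formula does not hold at q3.

No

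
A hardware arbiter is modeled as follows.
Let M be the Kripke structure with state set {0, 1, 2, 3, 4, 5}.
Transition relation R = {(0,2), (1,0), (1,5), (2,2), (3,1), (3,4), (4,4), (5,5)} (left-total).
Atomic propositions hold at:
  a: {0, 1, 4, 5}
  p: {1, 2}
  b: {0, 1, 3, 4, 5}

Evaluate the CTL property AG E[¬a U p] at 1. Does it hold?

No

Sat(¬a) = {2, 3}
E[¬a U p]: least fixpoint, start Z0 = Sat(p) = {1, 2}, add states in Sat(¬a) with some successor in Z. Z1 = {1, 2, 3}; fixed.
Sat(E[¬a U p]) = {1, 2, 3}
AG E[¬a U p]: greatest fixpoint, start Z0 = {1, 2, 3}, keep only states in Sat with every successor in Z. Z1 = {2}; fixed.
Sat(AG E[¬a U p]) = {2}
1 ∉ Sat(AG E[¬a U p]) = {2}, so the formula does not hold at 1.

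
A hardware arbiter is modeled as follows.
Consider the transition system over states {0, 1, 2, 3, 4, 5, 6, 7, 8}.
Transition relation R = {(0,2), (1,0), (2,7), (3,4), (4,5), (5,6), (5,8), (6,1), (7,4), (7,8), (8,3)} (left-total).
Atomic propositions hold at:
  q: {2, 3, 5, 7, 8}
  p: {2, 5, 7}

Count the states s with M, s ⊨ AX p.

Sat(AX p) = {s : every successor in {2, 5, 7}} = {0, 2, 4}
|Sat(AX p)| = |{0, 2, 4}| = 3.

3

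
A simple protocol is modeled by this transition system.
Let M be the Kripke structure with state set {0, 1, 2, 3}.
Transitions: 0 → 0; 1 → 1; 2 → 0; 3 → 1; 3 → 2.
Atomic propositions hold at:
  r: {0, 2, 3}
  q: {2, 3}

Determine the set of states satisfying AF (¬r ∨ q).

{1, 2, 3}

Sat(¬r) = {1}
Sat(¬r ∨ q) = {1, 2, 3}
AF (¬r ∨ q): least fixpoint, start Z0 = {1, 2, 3}, add states with every successor in Z. Already a fixed point.
Sat(AF (¬r ∨ q)) = {1, 2, 3}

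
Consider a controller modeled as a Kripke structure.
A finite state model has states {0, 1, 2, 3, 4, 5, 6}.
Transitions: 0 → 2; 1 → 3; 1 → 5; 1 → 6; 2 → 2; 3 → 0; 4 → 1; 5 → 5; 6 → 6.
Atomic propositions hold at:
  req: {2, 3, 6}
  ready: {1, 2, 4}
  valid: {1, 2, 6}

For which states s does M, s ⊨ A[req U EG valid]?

{1, 2, 6}

EG valid: greatest fixpoint, start Z0 = {1, 2, 6}, keep only states in Sat with some successor in Z. Already a fixed point.
Sat(EG valid) = {1, 2, 6}
A[req U EG valid]: least fixpoint, start Z0 = Sat(EG valid) = {1, 2, 6}, add states in Sat(req) with every successor in Z. Already a fixed point.
Sat(A[req U EG valid]) = {1, 2, 6}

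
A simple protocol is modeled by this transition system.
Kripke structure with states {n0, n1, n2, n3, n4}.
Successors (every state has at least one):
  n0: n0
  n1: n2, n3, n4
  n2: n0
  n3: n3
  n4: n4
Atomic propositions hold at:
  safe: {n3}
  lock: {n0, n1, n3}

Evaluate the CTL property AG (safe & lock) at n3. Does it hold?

Yes

Sat(safe & lock) = {n3}
AG (safe & lock): greatest fixpoint, start Z0 = {n3}, keep only states in Sat with every successor in Z. Already a fixed point.
Sat(AG (safe & lock)) = {n3}
n3 ∈ Sat(AG (safe & lock)) = {n3}, so the formula holds at n3.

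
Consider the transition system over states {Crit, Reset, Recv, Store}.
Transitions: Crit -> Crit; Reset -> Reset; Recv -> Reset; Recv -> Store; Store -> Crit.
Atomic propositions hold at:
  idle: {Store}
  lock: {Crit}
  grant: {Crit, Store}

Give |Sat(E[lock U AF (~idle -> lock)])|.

2

Sat(~idle) = {Crit, Reset, Recv}
Sat(~idle -> lock) = {Crit, Store}
AF (~idle -> lock): least fixpoint, start Z0 = {Crit, Store}, add states with every successor in Z. Already a fixed point.
Sat(AF (~idle -> lock)) = {Crit, Store}
E[lock U AF (~idle -> lock)]: least fixpoint, start Z0 = Sat(AF (~idle -> lock)) = {Crit, Store}, add states in Sat(lock) with some successor in Z. Already a fixed point.
Sat(E[lock U AF (~idle -> lock)]) = {Crit, Store}
|Sat(E[lock U AF (~idle -> lock)])| = |{Crit, Store}| = 2.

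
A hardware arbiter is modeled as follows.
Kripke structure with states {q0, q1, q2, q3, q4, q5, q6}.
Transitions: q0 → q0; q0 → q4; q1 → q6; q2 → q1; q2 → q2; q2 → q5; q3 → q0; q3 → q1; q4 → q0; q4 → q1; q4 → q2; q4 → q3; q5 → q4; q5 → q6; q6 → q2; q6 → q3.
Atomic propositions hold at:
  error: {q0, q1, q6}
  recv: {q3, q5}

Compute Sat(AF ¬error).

Sat(¬error) = {q2, q3, q4, q5}
AF ¬error: least fixpoint, start Z0 = {q2, q3, q4, q5}, add states with every successor in Z. Z1 = {q2, q3, q4, q5, q6}; Z2 = {q1, q2, q3, q4, q5, q6}; fixed.
Sat(AF ¬error) = {q1, q2, q3, q4, q5, q6}

{q1, q2, q3, q4, q5, q6}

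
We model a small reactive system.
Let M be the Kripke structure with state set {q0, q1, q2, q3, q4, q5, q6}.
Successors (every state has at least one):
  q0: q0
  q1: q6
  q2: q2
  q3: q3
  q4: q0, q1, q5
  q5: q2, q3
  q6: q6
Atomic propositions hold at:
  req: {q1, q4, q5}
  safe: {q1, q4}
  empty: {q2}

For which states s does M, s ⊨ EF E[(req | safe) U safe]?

{q1, q4}

Sat(req | safe) = {q1, q4, q5}
E[(req | safe) U safe]: least fixpoint, start Z0 = Sat(safe) = {q1, q4}, add states in Sat(req | safe) with some successor in Z. Already a fixed point.
Sat(E[(req | safe) U safe]) = {q1, q4}
EF E[(req | safe) U safe]: least fixpoint, start Z0 = {q1, q4}, add states with some successor in Z. Already a fixed point.
Sat(EF E[(req | safe) U safe]) = {q1, q4}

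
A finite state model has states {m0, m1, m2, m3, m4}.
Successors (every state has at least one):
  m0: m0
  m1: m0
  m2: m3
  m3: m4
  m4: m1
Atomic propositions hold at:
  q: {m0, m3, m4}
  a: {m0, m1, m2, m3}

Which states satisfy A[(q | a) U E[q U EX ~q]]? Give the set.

Sat(q | a) = {m0, m1, m2, m3, m4}
Sat(~q) = {m1, m2}
Sat(EX ~q) = {s : some successor in {m1, m2}} = {m4}
E[q U EX ~q]: least fixpoint, start Z0 = Sat(EX ~q) = {m4}, add states in Sat(q) with some successor in Z. Z1 = {m3, m4}; fixed.
Sat(E[q U EX ~q]) = {m3, m4}
A[(q | a) U E[q U EX ~q]]: least fixpoint, start Z0 = Sat(E[q U EX ~q]) = {m3, m4}, add states in Sat(q | a) with every successor in Z. Z1 = {m2, m3, m4}; fixed.
Sat(A[(q | a) U E[q U EX ~q]]) = {m2, m3, m4}

{m2, m3, m4}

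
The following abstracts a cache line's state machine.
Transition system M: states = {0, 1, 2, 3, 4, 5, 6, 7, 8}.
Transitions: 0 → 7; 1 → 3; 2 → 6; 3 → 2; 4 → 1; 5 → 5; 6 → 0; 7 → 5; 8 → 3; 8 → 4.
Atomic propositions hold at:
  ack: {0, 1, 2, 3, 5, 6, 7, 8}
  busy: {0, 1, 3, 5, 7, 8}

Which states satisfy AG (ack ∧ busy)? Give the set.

{0, 5, 7}

Sat(ack ∧ busy) = {0, 1, 3, 5, 7, 8}
AG (ack ∧ busy): greatest fixpoint, start Z0 = {0, 1, 3, 5, 7, 8}, keep only states in Sat with every successor in Z. Z1 = {0, 1, 5, 7}; Z2 = {0, 5, 7}; fixed.
Sat(AG (ack ∧ busy)) = {0, 5, 7}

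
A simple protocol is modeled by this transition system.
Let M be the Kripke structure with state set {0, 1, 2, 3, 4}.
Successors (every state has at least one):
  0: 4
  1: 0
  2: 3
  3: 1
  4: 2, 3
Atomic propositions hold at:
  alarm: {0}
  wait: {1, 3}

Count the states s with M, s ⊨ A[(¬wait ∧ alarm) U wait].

Sat(¬wait) = {0, 2, 4}
Sat(¬wait ∧ alarm) = {0}
A[(¬wait ∧ alarm) U wait]: least fixpoint, start Z0 = Sat(wait) = {1, 3}, add states in Sat(¬wait ∧ alarm) with every successor in Z. Already a fixed point.
Sat(A[(¬wait ∧ alarm) U wait]) = {1, 3}
|Sat(A[(¬wait ∧ alarm) U wait])| = |{1, 3}| = 2.

2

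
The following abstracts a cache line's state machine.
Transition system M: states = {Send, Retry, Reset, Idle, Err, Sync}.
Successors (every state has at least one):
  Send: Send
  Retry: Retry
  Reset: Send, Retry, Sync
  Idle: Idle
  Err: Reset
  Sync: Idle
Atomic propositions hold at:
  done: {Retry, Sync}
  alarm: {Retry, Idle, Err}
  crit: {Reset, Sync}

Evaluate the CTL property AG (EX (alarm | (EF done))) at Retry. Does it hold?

EF done: least fixpoint, start Z0 = {Retry, Sync}, add states with some successor in Z. Z1 = {Retry, Reset, Sync}; Z2 = {Retry, Reset, Err, Sync}; fixed.
Sat(EF done) = {Retry, Reset, Err, Sync}
Sat(alarm | (EF done)) = {Retry, Reset, Idle, Err, Sync}
Sat(EX (alarm | (EF done))) = {s : some successor in {Retry, Reset, Idle, Err, Sync}} = {Retry, Reset, Idle, Err, Sync}
AG (EX (alarm | (EF done))): greatest fixpoint, start Z0 = {Retry, Reset, Idle, Err, Sync}, keep only states in Sat with every successor in Z. Z1 = {Retry, Idle, Err, Sync}; Z2 = {Retry, Idle, Sync}; fixed.
Sat(AG (EX (alarm | (EF done)))) = {Retry, Idle, Sync}
Retry ∈ Sat(AG (EX (alarm | (EF done)))) = {Retry, Idle, Sync}, so the formula holds at Retry.

Yes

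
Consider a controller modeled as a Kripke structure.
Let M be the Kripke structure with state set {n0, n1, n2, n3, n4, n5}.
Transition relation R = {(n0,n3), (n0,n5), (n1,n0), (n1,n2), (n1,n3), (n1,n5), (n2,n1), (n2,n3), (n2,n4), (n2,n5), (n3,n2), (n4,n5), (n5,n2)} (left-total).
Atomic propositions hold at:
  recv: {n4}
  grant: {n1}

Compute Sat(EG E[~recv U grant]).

{n0, n1, n2, n3, n5}

Sat(~recv) = {n0, n1, n2, n3, n5}
E[~recv U grant]: least fixpoint, start Z0 = Sat(grant) = {n1}, add states in Sat(~recv) with some successor in Z. Z1 = {n1, n2}; Z2 = {n1, n2, n3, n5}; Z3 = {n0, n1, n2, n3, n5}; fixed.
Sat(E[~recv U grant]) = {n0, n1, n2, n3, n5}
EG E[~recv U grant]: greatest fixpoint, start Z0 = {n0, n1, n2, n3, n5}, keep only states in Sat with some successor in Z. Already a fixed point.
Sat(EG E[~recv U grant]) = {n0, n1, n2, n3, n5}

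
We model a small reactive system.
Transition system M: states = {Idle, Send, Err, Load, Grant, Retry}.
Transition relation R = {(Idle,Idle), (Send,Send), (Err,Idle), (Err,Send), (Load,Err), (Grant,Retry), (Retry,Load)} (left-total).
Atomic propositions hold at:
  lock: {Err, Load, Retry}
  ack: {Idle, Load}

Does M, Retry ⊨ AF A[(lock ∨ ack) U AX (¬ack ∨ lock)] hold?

Sat(lock ∨ ack) = {Idle, Err, Load, Retry}
Sat(¬ack) = {Send, Err, Grant, Retry}
Sat(¬ack ∨ lock) = {Send, Err, Load, Grant, Retry}
Sat(AX (¬ack ∨ lock)) = {s : every successor in {Send, Err, Load, Grant, Retry}} = {Send, Load, Grant, Retry}
A[(lock ∨ ack) U AX (¬ack ∨ lock)]: least fixpoint, start Z0 = Sat(AX (¬ack ∨ lock)) = {Send, Load, Grant, Retry}, add states in Sat(lock ∨ ack) with every successor in Z. Already a fixed point.
Sat(A[(lock ∨ ack) U AX (¬ack ∨ lock)]) = {Send, Load, Grant, Retry}
AF A[(lock ∨ ack) U AX (¬ack ∨ lock)]: least fixpoint, start Z0 = {Send, Load, Grant, Retry}, add states with every successor in Z. Already a fixed point.
Sat(AF A[(lock ∨ ack) U AX (¬ack ∨ lock)]) = {Send, Load, Grant, Retry}
Retry ∈ Sat(AF A[(lock ∨ ack) U AX (¬ack ∨ lock)]) = {Send, Load, Grant, Retry}, so the formula holds at Retry.

Yes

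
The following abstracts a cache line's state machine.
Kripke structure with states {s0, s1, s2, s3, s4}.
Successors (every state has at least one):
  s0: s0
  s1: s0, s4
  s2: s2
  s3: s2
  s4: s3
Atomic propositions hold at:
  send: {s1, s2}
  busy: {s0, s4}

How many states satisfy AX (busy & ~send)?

2

Sat(~send) = {s0, s3, s4}
Sat(busy & ~send) = {s0, s4}
Sat(AX (busy & ~send)) = {s : every successor in {s0, s4}} = {s0, s1}
|Sat(AX (busy & ~send))| = |{s0, s1}| = 2.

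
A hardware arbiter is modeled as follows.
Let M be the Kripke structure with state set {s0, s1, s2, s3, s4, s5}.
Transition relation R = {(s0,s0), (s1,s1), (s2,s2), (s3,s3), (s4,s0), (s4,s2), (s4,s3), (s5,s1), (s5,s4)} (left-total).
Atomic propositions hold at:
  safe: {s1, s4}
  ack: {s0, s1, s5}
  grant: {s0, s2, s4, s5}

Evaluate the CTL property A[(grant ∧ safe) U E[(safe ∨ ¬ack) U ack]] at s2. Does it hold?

Sat(grant ∧ safe) = {s4}
Sat(¬ack) = {s2, s3, s4}
Sat(safe ∨ ¬ack) = {s1, s2, s3, s4}
E[(safe ∨ ¬ack) U ack]: least fixpoint, start Z0 = Sat(ack) = {s0, s1, s5}, add states in Sat(safe ∨ ¬ack) with some successor in Z. Z1 = {s0, s1, s4, s5}; fixed.
Sat(E[(safe ∨ ¬ack) U ack]) = {s0, s1, s4, s5}
A[(grant ∧ safe) U E[(safe ∨ ¬ack) U ack]]: least fixpoint, start Z0 = Sat(E[(safe ∨ ¬ack) U ack]) = {s0, s1, s4, s5}, add states in Sat(grant ∧ safe) with every successor in Z. Already a fixed point.
Sat(A[(grant ∧ safe) U E[(safe ∨ ¬ack) U ack]]) = {s0, s1, s4, s5}
s2 ∉ Sat(A[(grant ∧ safe) U E[(safe ∨ ¬ack) U ack]]) = {s0, s1, s4, s5}, so the formula does not hold at s2.

No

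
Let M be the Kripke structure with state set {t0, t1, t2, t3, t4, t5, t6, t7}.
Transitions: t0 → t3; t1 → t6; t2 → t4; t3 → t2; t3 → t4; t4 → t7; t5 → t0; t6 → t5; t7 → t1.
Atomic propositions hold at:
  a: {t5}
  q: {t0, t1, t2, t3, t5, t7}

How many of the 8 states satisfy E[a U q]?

6

E[a U q]: least fixpoint, start Z0 = Sat(q) = {t0, t1, t2, t3, t5, t7}, add states in Sat(a) with some successor in Z. Already a fixed point.
Sat(E[a U q]) = {t0, t1, t2, t3, t5, t7}
|Sat(E[a U q])| = |{t0, t1, t2, t3, t5, t7}| = 6.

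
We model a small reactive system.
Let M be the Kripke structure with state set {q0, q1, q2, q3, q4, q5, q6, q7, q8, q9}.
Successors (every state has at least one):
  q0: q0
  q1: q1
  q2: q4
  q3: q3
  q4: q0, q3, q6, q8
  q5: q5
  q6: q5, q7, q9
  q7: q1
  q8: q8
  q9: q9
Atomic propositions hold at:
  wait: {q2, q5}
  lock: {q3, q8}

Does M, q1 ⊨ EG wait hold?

EG wait: greatest fixpoint, start Z0 = {q2, q5}, keep only states in Sat with some successor in Z. Z1 = {q5}; fixed.
Sat(EG wait) = {q5}
q1 ∉ Sat(EG wait) = {q5}, so the formula does not hold at q1.

No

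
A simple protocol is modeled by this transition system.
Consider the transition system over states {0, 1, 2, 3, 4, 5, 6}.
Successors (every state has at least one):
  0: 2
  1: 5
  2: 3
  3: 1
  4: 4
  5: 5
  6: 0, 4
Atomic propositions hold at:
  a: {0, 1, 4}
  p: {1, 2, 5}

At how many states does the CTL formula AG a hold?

AG a: greatest fixpoint, start Z0 = {0, 1, 4}, keep only states in Sat with every successor in Z. Z1 = {4}; fixed.
Sat(AG a) = {4}
|Sat(AG a)| = |{4}| = 1.

1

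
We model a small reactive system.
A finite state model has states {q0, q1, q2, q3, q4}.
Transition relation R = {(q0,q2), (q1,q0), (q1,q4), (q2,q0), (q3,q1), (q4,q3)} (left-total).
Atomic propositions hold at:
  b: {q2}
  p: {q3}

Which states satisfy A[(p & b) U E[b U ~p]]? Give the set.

{q0, q1, q2, q4}

Sat(p & b) = ∅
Sat(~p) = {q0, q1, q2, q4}
E[b U ~p]: least fixpoint, start Z0 = Sat(~p) = {q0, q1, q2, q4}, add states in Sat(b) with some successor in Z. Already a fixed point.
Sat(E[b U ~p]) = {q0, q1, q2, q4}
A[(p & b) U E[b U ~p]]: least fixpoint, start Z0 = Sat(E[b U ~p]) = {q0, q1, q2, q4}, add states in Sat(p & b) with every successor in Z. Already a fixed point.
Sat(A[(p & b) U E[b U ~p]]) = {q0, q1, q2, q4}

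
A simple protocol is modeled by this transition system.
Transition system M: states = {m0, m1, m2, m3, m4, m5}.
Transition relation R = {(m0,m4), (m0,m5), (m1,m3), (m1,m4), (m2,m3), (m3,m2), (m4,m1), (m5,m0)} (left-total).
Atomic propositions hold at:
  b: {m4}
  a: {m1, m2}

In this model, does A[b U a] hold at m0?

A[b U a]: least fixpoint, start Z0 = Sat(a) = {m1, m2}, add states in Sat(b) with every successor in Z. Z1 = {m1, m2, m4}; fixed.
Sat(A[b U a]) = {m1, m2, m4}
m0 ∉ Sat(A[b U a]) = {m1, m2, m4}, so the formula does not hold at m0.

No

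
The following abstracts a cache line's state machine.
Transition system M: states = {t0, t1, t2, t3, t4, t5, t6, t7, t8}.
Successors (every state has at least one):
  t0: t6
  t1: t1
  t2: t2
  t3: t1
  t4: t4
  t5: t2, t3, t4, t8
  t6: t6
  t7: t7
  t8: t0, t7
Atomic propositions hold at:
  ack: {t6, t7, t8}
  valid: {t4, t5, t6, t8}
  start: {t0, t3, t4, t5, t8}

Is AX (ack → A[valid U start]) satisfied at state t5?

A[valid U start]: least fixpoint, start Z0 = Sat(start) = {t0, t3, t4, t5, t8}, add states in Sat(valid) with every successor in Z. Already a fixed point.
Sat(A[valid U start]) = {t0, t3, t4, t5, t8}
Sat(ack → A[valid U start]) = {t0, t1, t2, t3, t4, t5, t8}
Sat(AX (ack → A[valid U start])) = {s : every successor in {t0, t1, t2, t3, t4, t5, t8}} = {t1, t2, t3, t4, t5}
t5 ∈ Sat(AX (ack → A[valid U start])) = {t1, t2, t3, t4, t5}, so the formula holds at t5.

Yes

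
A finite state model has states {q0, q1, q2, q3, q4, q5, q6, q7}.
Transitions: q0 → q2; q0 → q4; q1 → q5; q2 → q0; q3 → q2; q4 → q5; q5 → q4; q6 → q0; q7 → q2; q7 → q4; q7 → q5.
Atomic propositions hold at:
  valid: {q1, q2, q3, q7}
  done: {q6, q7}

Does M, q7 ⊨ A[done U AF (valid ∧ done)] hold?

Yes

Sat(valid ∧ done) = {q7}
AF (valid ∧ done): least fixpoint, start Z0 = {q7}, add states with every successor in Z. Already a fixed point.
Sat(AF (valid ∧ done)) = {q7}
A[done U AF (valid ∧ done)]: least fixpoint, start Z0 = Sat(AF (valid ∧ done)) = {q7}, add states in Sat(done) with every successor in Z. Already a fixed point.
Sat(A[done U AF (valid ∧ done)]) = {q7}
q7 ∈ Sat(A[done U AF (valid ∧ done)]) = {q7}, so the formula holds at q7.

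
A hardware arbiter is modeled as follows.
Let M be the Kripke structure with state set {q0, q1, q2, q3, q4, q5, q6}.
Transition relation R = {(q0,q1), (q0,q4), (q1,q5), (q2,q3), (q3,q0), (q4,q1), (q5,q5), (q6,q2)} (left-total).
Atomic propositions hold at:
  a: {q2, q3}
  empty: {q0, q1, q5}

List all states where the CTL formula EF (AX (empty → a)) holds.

{q2, q6}

Sat(empty → a) = {q2, q3, q4, q6}
Sat(AX (empty → a)) = {s : every successor in {q2, q3, q4, q6}} = {q2, q6}
EF (AX (empty → a)): least fixpoint, start Z0 = {q2, q6}, add states with some successor in Z. Already a fixed point.
Sat(EF (AX (empty → a))) = {q2, q6}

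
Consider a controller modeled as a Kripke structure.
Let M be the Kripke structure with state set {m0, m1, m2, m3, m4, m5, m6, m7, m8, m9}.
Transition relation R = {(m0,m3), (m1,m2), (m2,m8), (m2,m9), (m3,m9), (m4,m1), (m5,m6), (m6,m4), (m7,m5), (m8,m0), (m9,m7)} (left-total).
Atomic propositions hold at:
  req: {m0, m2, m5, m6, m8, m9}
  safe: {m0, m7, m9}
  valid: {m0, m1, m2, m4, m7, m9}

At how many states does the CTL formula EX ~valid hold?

Sat(~valid) = {m3, m5, m6, m8}
Sat(EX ~valid) = {s : some successor in {m3, m5, m6, m8}} = {m0, m2, m5, m7}
|Sat(EX ~valid)| = |{m0, m2, m5, m7}| = 4.

4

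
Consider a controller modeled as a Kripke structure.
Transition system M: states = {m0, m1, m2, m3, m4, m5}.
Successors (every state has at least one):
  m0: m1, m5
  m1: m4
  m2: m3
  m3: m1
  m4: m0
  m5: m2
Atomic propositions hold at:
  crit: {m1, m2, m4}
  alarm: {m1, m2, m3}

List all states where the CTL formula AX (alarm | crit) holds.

{m1, m2, m3, m5}

Sat(alarm | crit) = {m1, m2, m3, m4}
Sat(AX (alarm | crit)) = {s : every successor in {m1, m2, m3, m4}} = {m1, m2, m3, m5}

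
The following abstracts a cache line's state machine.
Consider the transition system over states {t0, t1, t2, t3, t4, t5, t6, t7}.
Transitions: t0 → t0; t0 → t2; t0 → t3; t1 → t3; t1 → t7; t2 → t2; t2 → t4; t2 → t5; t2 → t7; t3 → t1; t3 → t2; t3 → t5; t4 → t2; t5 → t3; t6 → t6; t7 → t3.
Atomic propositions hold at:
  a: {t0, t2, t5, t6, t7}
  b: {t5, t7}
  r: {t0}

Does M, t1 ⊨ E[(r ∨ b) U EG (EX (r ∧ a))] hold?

No

Sat(r ∨ b) = {t0, t5, t7}
Sat(r ∧ a) = {t0}
Sat(EX (r ∧ a)) = {s : some successor in {t0}} = {t0}
EG (EX (r ∧ a)): greatest fixpoint, start Z0 = {t0}, keep only states in Sat with some successor in Z. Already a fixed point.
Sat(EG (EX (r ∧ a))) = {t0}
E[(r ∨ b) U EG (EX (r ∧ a))]: least fixpoint, start Z0 = Sat(EG (EX (r ∧ a))) = {t0}, add states in Sat(r ∨ b) with some successor in Z. Already a fixed point.
Sat(E[(r ∨ b) U EG (EX (r ∧ a))]) = {t0}
t1 ∉ Sat(E[(r ∨ b) U EG (EX (r ∧ a))]) = {t0}, so the formula does not hold at t1.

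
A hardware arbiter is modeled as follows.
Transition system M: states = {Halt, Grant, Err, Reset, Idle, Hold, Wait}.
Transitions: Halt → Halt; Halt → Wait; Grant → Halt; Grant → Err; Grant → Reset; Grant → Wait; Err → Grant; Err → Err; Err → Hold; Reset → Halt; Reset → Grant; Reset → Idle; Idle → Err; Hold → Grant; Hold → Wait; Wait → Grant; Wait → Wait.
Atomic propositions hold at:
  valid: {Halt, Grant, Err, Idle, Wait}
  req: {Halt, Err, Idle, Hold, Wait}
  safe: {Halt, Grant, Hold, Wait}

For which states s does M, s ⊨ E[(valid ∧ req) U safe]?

Sat(valid ∧ req) = {Halt, Err, Idle, Wait}
E[(valid ∧ req) U safe]: least fixpoint, start Z0 = Sat(safe) = {Halt, Grant, Hold, Wait}, add states in Sat(valid ∧ req) with some successor in Z. Z1 = {Halt, Grant, Err, Hold, Wait}; Z2 = {Halt, Grant, Err, Idle, Hold, Wait}; fixed.
Sat(E[(valid ∧ req) U safe]) = {Halt, Grant, Err, Idle, Hold, Wait}

{Halt, Grant, Err, Idle, Hold, Wait}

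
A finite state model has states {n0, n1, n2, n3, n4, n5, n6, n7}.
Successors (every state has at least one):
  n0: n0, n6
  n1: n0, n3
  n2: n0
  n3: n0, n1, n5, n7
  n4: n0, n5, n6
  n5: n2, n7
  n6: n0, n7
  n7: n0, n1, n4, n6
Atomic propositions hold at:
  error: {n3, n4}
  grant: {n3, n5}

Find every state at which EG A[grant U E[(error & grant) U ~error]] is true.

Sat(error & grant) = {n3}
Sat(~error) = {n0, n1, n2, n5, n6, n7}
E[(error & grant) U ~error]: least fixpoint, start Z0 = Sat(~error) = {n0, n1, n2, n5, n6, n7}, add states in Sat(error & grant) with some successor in Z. Z1 = {n0, n1, n2, n3, n5, n6, n7}; fixed.
Sat(E[(error & grant) U ~error]) = {n0, n1, n2, n3, n5, n6, n7}
A[grant U E[(error & grant) U ~error]]: least fixpoint, start Z0 = Sat(E[(error & grant) U ~error]) = {n0, n1, n2, n3, n5, n6, n7}, add states in Sat(grant) with every successor in Z. Already a fixed point.
Sat(A[grant U E[(error & grant) U ~error]]) = {n0, n1, n2, n3, n5, n6, n7}
EG A[grant U E[(error & grant) U ~error]]: greatest fixpoint, start Z0 = {n0, n1, n2, n3, n5, n6, n7}, keep only states in Sat with some successor in Z. Already a fixed point.
Sat(EG A[grant U E[(error & grant) U ~error]]) = {n0, n1, n2, n3, n5, n6, n7}

{n0, n1, n2, n3, n5, n6, n7}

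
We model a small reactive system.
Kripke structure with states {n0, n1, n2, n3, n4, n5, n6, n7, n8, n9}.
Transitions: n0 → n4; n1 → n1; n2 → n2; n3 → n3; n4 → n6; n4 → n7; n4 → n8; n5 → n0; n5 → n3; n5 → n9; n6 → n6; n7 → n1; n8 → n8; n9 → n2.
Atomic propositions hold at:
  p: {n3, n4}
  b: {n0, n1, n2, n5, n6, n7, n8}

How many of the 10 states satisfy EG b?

5

EG b: greatest fixpoint, start Z0 = {n0, n1, n2, n5, n6, n7, n8}, keep only states in Sat with some successor in Z. Z1 = {n1, n2, n5, n6, n7, n8}; Z2 = {n1, n2, n6, n7, n8}; fixed.
Sat(EG b) = {n1, n2, n6, n7, n8}
|Sat(EG b)| = |{n1, n2, n6, n7, n8}| = 5.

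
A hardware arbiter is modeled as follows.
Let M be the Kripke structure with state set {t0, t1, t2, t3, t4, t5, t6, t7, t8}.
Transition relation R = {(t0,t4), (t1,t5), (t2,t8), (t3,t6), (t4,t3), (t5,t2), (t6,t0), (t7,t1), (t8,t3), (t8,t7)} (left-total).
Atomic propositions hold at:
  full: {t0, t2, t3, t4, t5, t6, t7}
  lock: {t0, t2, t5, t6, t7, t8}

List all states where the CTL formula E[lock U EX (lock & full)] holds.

Sat(lock & full) = {t0, t2, t5, t6, t7}
Sat(EX (lock & full)) = {s : some successor in {t0, t2, t5, t6, t7}} = {t1, t3, t5, t6, t8}
E[lock U EX (lock & full)]: least fixpoint, start Z0 = Sat(EX (lock & full)) = {t1, t3, t5, t6, t8}, add states in Sat(lock) with some successor in Z. Z1 = {t1, t2, t3, t5, t6, t7, t8}; fixed.
Sat(E[lock U EX (lock & full)]) = {t1, t2, t3, t5, t6, t7, t8}

{t1, t2, t3, t5, t6, t7, t8}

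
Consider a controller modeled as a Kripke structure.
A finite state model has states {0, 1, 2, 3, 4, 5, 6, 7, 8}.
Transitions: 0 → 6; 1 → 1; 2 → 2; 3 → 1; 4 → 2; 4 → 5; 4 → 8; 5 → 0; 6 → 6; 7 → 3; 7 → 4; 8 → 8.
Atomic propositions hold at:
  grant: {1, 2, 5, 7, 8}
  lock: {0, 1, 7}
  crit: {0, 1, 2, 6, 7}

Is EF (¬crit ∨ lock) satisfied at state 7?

Sat(¬crit) = {3, 4, 5, 8}
Sat(¬crit ∨ lock) = {0, 1, 3, 4, 5, 7, 8}
EF (¬crit ∨ lock): least fixpoint, start Z0 = {0, 1, 3, 4, 5, 7, 8}, add states with some successor in Z. Already a fixed point.
Sat(EF (¬crit ∨ lock)) = {0, 1, 3, 4, 5, 7, 8}
7 ∈ Sat(EF (¬crit ∨ lock)) = {0, 1, 3, 4, 5, 7, 8}, so the formula holds at 7.

Yes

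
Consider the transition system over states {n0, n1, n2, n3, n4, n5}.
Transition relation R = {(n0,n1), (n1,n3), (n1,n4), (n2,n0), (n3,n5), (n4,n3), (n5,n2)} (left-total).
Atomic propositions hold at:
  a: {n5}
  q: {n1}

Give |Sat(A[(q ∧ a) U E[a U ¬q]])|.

5

Sat(q ∧ a) = ∅
Sat(¬q) = {n0, n2, n3, n4, n5}
E[a U ¬q]: least fixpoint, start Z0 = Sat(¬q) = {n0, n2, n3, n4, n5}, add states in Sat(a) with some successor in Z. Already a fixed point.
Sat(E[a U ¬q]) = {n0, n2, n3, n4, n5}
A[(q ∧ a) U E[a U ¬q]]: least fixpoint, start Z0 = Sat(E[a U ¬q]) = {n0, n2, n3, n4, n5}, add states in Sat(q ∧ a) with every successor in Z. Already a fixed point.
Sat(A[(q ∧ a) U E[a U ¬q]]) = {n0, n2, n3, n4, n5}
|Sat(A[(q ∧ a) U E[a U ¬q]])| = |{n0, n2, n3, n4, n5}| = 5.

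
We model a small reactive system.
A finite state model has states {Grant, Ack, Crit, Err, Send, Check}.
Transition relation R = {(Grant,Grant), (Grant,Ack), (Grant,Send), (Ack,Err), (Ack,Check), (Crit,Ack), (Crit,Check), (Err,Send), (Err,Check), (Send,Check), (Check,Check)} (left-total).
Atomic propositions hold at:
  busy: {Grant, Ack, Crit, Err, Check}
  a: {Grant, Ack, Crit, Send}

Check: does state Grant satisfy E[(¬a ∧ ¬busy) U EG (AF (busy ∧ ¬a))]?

Sat(¬a) = {Err, Check}
Sat(¬busy) = {Send}
Sat(¬a ∧ ¬busy) = ∅
Sat(busy ∧ ¬a) = {Err, Check}
AF (busy ∧ ¬a): least fixpoint, start Z0 = {Err, Check}, add states with every successor in Z. Z1 = {Ack, Err, Send, Check}; Z2 = {Ack, Crit, Err, Send, Check}; fixed.
Sat(AF (busy ∧ ¬a)) = {Ack, Crit, Err, Send, Check}
EG (AF (busy ∧ ¬a)): greatest fixpoint, start Z0 = {Ack, Crit, Err, Send, Check}, keep only states in Sat with some successor in Z. Already a fixed point.
Sat(EG (AF (busy ∧ ¬a))) = {Ack, Crit, Err, Send, Check}
E[(¬a ∧ ¬busy) U EG (AF (busy ∧ ¬a))]: least fixpoint, start Z0 = Sat(EG (AF (busy ∧ ¬a))) = {Ack, Crit, Err, Send, Check}, add states in Sat(¬a ∧ ¬busy) with some successor in Z. Already a fixed point.
Sat(E[(¬a ∧ ¬busy) U EG (AF (busy ∧ ¬a))]) = {Ack, Crit, Err, Send, Check}
Grant ∉ Sat(E[(¬a ∧ ¬busy) U EG (AF (busy ∧ ¬a))]) = {Ack, Crit, Err, Send, Check}, so the formula does not hold at Grant.

No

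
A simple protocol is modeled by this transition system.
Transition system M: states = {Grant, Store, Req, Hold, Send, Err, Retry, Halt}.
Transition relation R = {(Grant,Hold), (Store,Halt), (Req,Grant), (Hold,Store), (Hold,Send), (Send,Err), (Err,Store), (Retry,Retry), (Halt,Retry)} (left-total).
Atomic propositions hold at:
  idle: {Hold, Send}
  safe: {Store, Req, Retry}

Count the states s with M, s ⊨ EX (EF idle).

3

EF idle: least fixpoint, start Z0 = {Hold, Send}, add states with some successor in Z. Z1 = {Grant, Hold, Send}; Z2 = {Grant, Req, Hold, Send}; fixed.
Sat(EF idle) = {Grant, Req, Hold, Send}
Sat(EX (EF idle)) = {s : some successor in {Grant, Req, Hold, Send}} = {Grant, Req, Hold}
|Sat(EX (EF idle))| = |{Grant, Req, Hold}| = 3.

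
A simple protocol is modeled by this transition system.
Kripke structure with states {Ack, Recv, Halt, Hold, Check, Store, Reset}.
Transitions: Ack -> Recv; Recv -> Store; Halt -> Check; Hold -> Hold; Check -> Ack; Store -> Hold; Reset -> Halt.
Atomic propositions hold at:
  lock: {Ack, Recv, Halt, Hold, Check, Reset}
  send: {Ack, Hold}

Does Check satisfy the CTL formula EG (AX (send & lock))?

Sat(send & lock) = {Ack, Hold}
Sat(AX (send & lock)) = {s : every successor in {Ack, Hold}} = {Hold, Check, Store}
EG (AX (send & lock)): greatest fixpoint, start Z0 = {Hold, Check, Store}, keep only states in Sat with some successor in Z. Z1 = {Hold, Store}; fixed.
Sat(EG (AX (send & lock))) = {Hold, Store}
Check ∉ Sat(EG (AX (send & lock))) = {Hold, Store}, so the formula does not hold at Check.

No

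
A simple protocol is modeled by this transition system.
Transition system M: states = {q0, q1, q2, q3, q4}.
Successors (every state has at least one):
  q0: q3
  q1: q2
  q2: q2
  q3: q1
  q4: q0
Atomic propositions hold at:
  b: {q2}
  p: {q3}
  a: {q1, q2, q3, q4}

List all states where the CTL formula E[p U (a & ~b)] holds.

Sat(~b) = {q0, q1, q3, q4}
Sat(a & ~b) = {q1, q3, q4}
E[p U (a & ~b)]: least fixpoint, start Z0 = Sat((a & ~b)) = {q1, q3, q4}, add states in Sat(p) with some successor in Z. Already a fixed point.
Sat(E[p U (a & ~b)]) = {q1, q3, q4}

{q1, q3, q4}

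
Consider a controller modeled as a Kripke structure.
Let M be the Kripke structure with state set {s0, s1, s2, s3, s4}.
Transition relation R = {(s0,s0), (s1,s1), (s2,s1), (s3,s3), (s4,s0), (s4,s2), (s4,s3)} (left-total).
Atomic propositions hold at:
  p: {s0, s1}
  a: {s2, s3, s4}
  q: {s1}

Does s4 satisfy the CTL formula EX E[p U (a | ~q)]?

Yes

Sat(~q) = {s0, s2, s3, s4}
Sat(a | ~q) = {s0, s2, s3, s4}
E[p U (a | ~q)]: least fixpoint, start Z0 = Sat((a | ~q)) = {s0, s2, s3, s4}, add states in Sat(p) with some successor in Z. Already a fixed point.
Sat(E[p U (a | ~q)]) = {s0, s2, s3, s4}
Sat(EX E[p U (a | ~q)]) = {s : some successor in {s0, s2, s3, s4}} = {s0, s3, s4}
s4 ∈ Sat(EX E[p U (a | ~q)]) = {s0, s3, s4}, so the formula holds at s4.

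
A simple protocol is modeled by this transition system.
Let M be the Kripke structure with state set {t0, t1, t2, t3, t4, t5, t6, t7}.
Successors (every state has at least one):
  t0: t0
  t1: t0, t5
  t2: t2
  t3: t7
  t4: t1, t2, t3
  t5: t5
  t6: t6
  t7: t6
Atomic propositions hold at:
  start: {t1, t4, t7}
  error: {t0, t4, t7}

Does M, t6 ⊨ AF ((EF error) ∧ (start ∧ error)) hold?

EF error: least fixpoint, start Z0 = {t0, t4, t7}, add states with some successor in Z. Z1 = {t0, t1, t3, t4, t7}; fixed.
Sat(EF error) = {t0, t1, t3, t4, t7}
Sat(start ∧ error) = {t4, t7}
Sat((EF error) ∧ (start ∧ error)) = {t4, t7}
AF ((EF error) ∧ (start ∧ error)): least fixpoint, start Z0 = {t4, t7}, add states with every successor in Z. Z1 = {t3, t4, t7}; fixed.
Sat(AF ((EF error) ∧ (start ∧ error))) = {t3, t4, t7}
t6 ∉ Sat(AF ((EF error) ∧ (start ∧ error))) = {t3, t4, t7}, so the formula does not hold at t6.

No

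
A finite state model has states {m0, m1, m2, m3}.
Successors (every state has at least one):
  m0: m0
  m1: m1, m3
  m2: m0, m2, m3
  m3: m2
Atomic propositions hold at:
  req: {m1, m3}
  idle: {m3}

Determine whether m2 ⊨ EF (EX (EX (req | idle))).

Sat(req | idle) = {m1, m3}
Sat(EX (req | idle)) = {s : some successor in {m1, m3}} = {m1, m2}
Sat(EX (EX (req | idle))) = {s : some successor in {m1, m2}} = {m1, m2, m3}
EF (EX (EX (req | idle))): least fixpoint, start Z0 = {m1, m2, m3}, add states with some successor in Z. Already a fixed point.
Sat(EF (EX (EX (req | idle)))) = {m1, m2, m3}
m2 ∈ Sat(EF (EX (EX (req | idle)))) = {m1, m2, m3}, so the formula holds at m2.

Yes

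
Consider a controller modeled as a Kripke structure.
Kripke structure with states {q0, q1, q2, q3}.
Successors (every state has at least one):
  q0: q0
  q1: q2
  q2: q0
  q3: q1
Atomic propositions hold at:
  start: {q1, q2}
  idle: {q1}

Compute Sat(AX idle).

Sat(AX idle) = {s : every successor in {q1}} = {q3}

{q3}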